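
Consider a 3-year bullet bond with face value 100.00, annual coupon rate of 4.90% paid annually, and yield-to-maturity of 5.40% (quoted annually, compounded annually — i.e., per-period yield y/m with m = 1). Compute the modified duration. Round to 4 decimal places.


Coupon per period c = face * coupon_rate / m = 4.900000
Periods per year m = 1; per-period yield y/m = 0.054000
Number of cashflows N = 3
Cashflows (t years, CF_t, discount factor 1/(1+y/m)^(m*t), PV):
  t = 1.0000: CF_t = 4.900000, DF = 0.948767, PV = 4.648956
  t = 2.0000: CF_t = 4.900000, DF = 0.900158, PV = 4.410775
  t = 3.0000: CF_t = 104.900000, DF = 0.854040, PV = 89.588787
Price P = sum_t PV_t = 98.648518
First compute Macaulay numerator sum_t t * PV_t:
  t * PV_t at t = 1.0000: 4.648956
  t * PV_t at t = 2.0000: 8.821549
  t * PV_t at t = 3.0000: 268.766360
Macaulay duration D = 282.236866 / 98.648518 = 2.861035
Modified duration = D / (1 + y/m) = 2.861035 / (1 + 0.054000) = 2.714454

Answer: Modified duration = 2.7145


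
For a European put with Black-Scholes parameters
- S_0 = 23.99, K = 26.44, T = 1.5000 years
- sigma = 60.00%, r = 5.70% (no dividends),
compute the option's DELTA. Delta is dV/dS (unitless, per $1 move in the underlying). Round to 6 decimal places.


d1 = 0.3514460683; d2 = -0.3834008545
phi(d1) = 0.3750500847; exp(-qT) = 1.0000000000; exp(-rT) = 0.9180531431
N(-d1) = 0.3626268631
Delta = -exp(-qT) * N(-d1) = -1.0000000000 * 0.3626268631 = -0.362627

Answer: Delta = -0.362627


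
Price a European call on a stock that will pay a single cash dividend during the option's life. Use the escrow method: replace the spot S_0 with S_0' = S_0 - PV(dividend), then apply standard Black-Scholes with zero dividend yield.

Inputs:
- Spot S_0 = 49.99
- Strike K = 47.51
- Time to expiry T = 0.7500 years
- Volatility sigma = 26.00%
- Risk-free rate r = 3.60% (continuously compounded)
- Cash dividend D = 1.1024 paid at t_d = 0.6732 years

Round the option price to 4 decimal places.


PV(D) = D * exp(-r * t_d) = 1.1024 * 0.97605611 = 1.07600426
S_0' = S_0 - PV(D) = 49.9900 - 1.07600426 = 48.91399574
d1 = (ln(S_0'/K) + (r + sigma^2/2)*T) / (sigma*sqrt(T)) = 0.36183586
d2 = d1 - sigma*sqrt(T) = 0.13666925
exp(-rT) = 0.97336124
N(d1) = 0.64126265; N(d2) = 0.55435388
C = S_0' * N(d1) - K * exp(-rT) * N(d2) = 48.91399574 * 0.64126265 - 47.5100 * 0.97336124 * 0.55435388 = 5.7310

Answer: Price = 5.7310


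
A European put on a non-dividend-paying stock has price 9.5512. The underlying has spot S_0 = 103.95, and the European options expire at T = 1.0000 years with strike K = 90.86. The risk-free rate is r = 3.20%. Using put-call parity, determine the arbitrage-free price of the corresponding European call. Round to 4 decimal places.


Answer: Call price = 25.5027

Derivation:
Put-call parity: C - P = S_0 * exp(-qT) - K * exp(-rT).
S_0 * exp(-qT) = 103.9500 * 1.00000000 = 103.95000000
K * exp(-rT) = 90.8600 * 0.96850658 = 87.99850805
C = P + S*exp(-qT) - K*exp(-rT)
C = 9.5512 + 103.95000000 - 87.99850805 = 25.5027


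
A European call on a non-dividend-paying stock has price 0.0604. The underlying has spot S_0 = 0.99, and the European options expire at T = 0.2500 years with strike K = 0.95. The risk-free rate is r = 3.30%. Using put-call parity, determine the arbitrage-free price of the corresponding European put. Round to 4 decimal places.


Answer: Put price = 0.0126

Derivation:
Put-call parity: C - P = S_0 * exp(-qT) - K * exp(-rT).
S_0 * exp(-qT) = 0.9900 * 1.00000000 = 0.99000000
K * exp(-rT) = 0.9500 * 0.99178394 = 0.94219474
P = C - S*exp(-qT) + K*exp(-rT)
P = 0.0604 - 0.99000000 + 0.94219474 = 0.0126


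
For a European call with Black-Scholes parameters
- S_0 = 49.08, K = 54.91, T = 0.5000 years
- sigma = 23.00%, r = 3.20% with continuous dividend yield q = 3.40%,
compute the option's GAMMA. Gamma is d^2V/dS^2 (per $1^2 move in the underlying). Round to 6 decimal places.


d1 = -0.6149914363; d2 = -0.7776259960
phi(d1) = 0.3302036259; exp(-qT) = 0.9831436846; exp(-rT) = 0.9841273201
Gamma = exp(-qT) * phi(d1) / (S * sigma * sqrt(T)) = 0.9831436846 * 0.3302036259 / (49.0800 * 0.2300 * 0.7071067812) = 0.040671

Answer: Gamma = 0.040671


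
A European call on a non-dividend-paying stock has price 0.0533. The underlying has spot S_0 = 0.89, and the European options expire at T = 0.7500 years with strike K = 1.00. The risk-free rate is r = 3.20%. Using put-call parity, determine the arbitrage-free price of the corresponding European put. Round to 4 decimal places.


Put-call parity: C - P = S_0 * exp(-qT) - K * exp(-rT).
S_0 * exp(-qT) = 0.8900 * 1.00000000 = 0.89000000
K * exp(-rT) = 1.0000 * 0.97628571 = 0.97628571
P = C - S*exp(-qT) + K*exp(-rT)
P = 0.0533 - 0.89000000 + 0.97628571 = 0.1396

Answer: Put price = 0.1396


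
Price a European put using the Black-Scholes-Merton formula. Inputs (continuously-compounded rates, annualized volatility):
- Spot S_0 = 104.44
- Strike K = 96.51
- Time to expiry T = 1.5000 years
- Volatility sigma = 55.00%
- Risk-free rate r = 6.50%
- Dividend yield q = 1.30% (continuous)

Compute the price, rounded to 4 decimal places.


Answer: Price = 18.2615

Derivation:
d1 = (ln(S/K) + (r - q + 0.5*sigma^2) * T) / (sigma * sqrt(T)) = 0.56982719
d2 = d1 - sigma * sqrt(T) = -0.10378248
exp(-rT) = 0.90710234; exp(-qT) = 0.98068890
P = K * exp(-rT) * N(-d2) - S_0 * exp(-qT) * N(-d1)
N(-d1) = 0.28439745; N(-d2) = 0.54132902
P = 96.5100 * 0.90710234 * 0.54132902 - 104.4400 * 0.98068890 * 0.28439745 = 18.2615


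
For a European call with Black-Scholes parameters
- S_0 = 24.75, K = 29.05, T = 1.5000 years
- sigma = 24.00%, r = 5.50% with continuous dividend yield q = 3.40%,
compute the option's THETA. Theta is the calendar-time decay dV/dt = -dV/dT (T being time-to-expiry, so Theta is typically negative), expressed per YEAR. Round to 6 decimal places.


d1 = -0.2908530730; d2 = -0.5847918422
phi(d1) = 0.3824198125; exp(-qT) = 0.9502786705; exp(-rT) = 0.9208114379
Theta = -S*exp(-qT)*phi(d1)*sigma/(2*sqrt(T)) - r*K*exp(-rT)*N(d2) + q*S*exp(-qT)*N(d1)
N(d1) = 0.3855818463; N(d2) = 0.2793438452; sqrt(T) = 1.2247448714
Term 1 = -24.7500 * 0.9502786705 * 0.3824198125 * 0.2400 / (2 * 1.2247448714) = -0.8812561999
Term 2 = -0.0550 * 29.0500 * 0.9208114379 * 0.2793438452 = -0.4109780607
Term 3 = 0.0340 * 24.7500 * 0.9502786705 * 0.3855818463 = 0.3083341869
Theta = -0.8812561999 + (-0.4109780607) + (0.3083341869) = -0.983900

Answer: Theta = -0.983900


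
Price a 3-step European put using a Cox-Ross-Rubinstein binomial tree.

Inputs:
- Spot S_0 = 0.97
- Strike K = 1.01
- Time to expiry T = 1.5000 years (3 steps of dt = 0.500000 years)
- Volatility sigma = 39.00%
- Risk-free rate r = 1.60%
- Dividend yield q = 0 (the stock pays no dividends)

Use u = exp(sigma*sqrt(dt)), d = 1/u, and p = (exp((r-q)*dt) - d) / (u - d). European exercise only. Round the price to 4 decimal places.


dt = T/N = 0.500000
u = exp(sigma*sqrt(dt)) = 1.317547; d = 1/u = 0.758986
p = (exp((r-q)*dt) - d) / (u - d) = 0.445871
Discount per step: exp(-r*dt) = 0.992032
Stock lattice S(k, i) with i counting down-moves:
  k=0: S(0,0) = 0.9700
  k=1: S(1,0) = 1.2780; S(1,1) = 0.7362
  k=2: S(2,0) = 1.6839; S(2,1) = 0.9700; S(2,2) = 0.5588
  k=3: S(3,0) = 2.2186; S(3,1) = 1.2780; S(3,2) = 0.7362; S(3,3) = 0.4241
Terminal payoffs V(N, i) = max(K - S_T, 0):
  V(3,0) = 0.000000; V(3,1) = 0.000000; V(3,2) = 0.273783; V(3,3) = 0.585895
Backward induction: V(k, i) = exp(-r*dt) * [p * V(k+1, i) + (1-p) * V(k+1, i+1)].
  V(2,0) = exp(-r*dt) * [p*0.000000 + (1-p)*0.000000] = 0.000000
  V(2,1) = exp(-r*dt) * [p*0.000000 + (1-p)*0.273783] = 0.150503
  V(2,2) = exp(-r*dt) * [p*0.273783 + (1-p)*0.585895] = 0.443174
  V(1,0) = exp(-r*dt) * [p*0.000000 + (1-p)*0.150503] = 0.082733
  V(1,1) = exp(-r*dt) * [p*0.150503 + (1-p)*0.443174] = 0.310189
  V(0,0) = exp(-r*dt) * [p*0.082733 + (1-p)*0.310189] = 0.207110

Answer: Price = V(0,0) = 0.2071


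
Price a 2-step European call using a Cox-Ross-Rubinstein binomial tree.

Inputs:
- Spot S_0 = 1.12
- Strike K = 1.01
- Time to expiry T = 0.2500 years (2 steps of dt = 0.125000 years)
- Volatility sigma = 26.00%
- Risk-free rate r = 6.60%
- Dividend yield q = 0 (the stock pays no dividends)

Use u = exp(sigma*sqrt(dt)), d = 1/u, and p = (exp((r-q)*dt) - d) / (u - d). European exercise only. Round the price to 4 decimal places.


dt = T/N = 0.125000
u = exp(sigma*sqrt(dt)) = 1.096281; d = 1/u = 0.912175
p = (exp((r-q)*dt) - d) / (u - d) = 0.522032
Discount per step: exp(-r*dt) = 0.991784
Stock lattice S(k, i) with i counting down-moves:
  k=0: S(0,0) = 1.1200
  k=1: S(1,0) = 1.2278; S(1,1) = 1.0216
  k=2: S(2,0) = 1.3461; S(2,1) = 1.1200; S(2,2) = 0.9319
Terminal payoffs V(N, i) = max(S_T - K, 0):
  V(2,0) = 0.336053; V(2,1) = 0.110000; V(2,2) = 0.000000
Backward induction: V(k, i) = exp(-r*dt) * [p * V(k+1, i) + (1-p) * V(k+1, i+1)].
  V(1,0) = exp(-r*dt) * [p*0.336053 + (1-p)*0.110000] = 0.226133
  V(1,1) = exp(-r*dt) * [p*0.110000 + (1-p)*0.000000] = 0.056952
  V(0,0) = exp(-r*dt) * [p*0.226133 + (1-p)*0.056952] = 0.144076

Answer: Price = V(0,0) = 0.1441


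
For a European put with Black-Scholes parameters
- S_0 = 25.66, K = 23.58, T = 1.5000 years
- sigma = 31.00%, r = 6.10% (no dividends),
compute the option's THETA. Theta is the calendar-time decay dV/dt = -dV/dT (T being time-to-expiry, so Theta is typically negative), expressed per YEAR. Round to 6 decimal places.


d1 = 0.6534855778; d2 = 0.2738146677
phi(d1) = 0.3222394960; exp(-qT) = 1.0000000000; exp(-rT) = 0.9125613162
Theta = -S*exp(-qT)*phi(d1)*sigma/(2*sqrt(T)) + r*K*exp(-rT)*N(-d2) - q*S*exp(-qT)*N(-d1)
N(-d1) = 0.2567216421; N(-d2) = 0.3921135255; sqrt(T) = 1.2247448714
Term 1 = -25.6600 * 1.0000000000 * 0.3222394960 * 0.3100 / (2 * 1.2247448714) = -1.0464572478
Term 2 = 0.0610 * 23.5800 * 0.9125613162 * 0.3921135255 = 0.5146921135
Term 3 = 0 (no dividend yield, q = 0)
Theta = -1.0464572478 + (0.5146921135) + (0.0000000000) = -0.531765

Answer: Theta = -0.531765


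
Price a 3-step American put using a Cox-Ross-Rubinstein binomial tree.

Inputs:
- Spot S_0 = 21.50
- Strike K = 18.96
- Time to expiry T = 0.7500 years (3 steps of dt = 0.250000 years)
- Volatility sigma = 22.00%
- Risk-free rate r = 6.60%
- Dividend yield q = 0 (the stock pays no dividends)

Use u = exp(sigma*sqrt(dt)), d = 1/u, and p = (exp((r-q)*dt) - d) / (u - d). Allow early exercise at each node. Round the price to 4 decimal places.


dt = T/N = 0.250000
u = exp(sigma*sqrt(dt)) = 1.116278; d = 1/u = 0.895834
p = (exp((r-q)*dt) - d) / (u - d) = 0.547998
Discount per step: exp(-r*dt) = 0.983635
Stock lattice S(k, i) with i counting down-moves:
  k=0: S(0,0) = 21.5000
  k=1: S(1,0) = 24.0000; S(1,1) = 19.2604
  k=2: S(2,0) = 26.7906; S(2,1) = 21.5000; S(2,2) = 17.2542
  k=3: S(3,0) = 29.9058; S(3,1) = 24.0000; S(3,2) = 19.2604; S(3,3) = 15.4569
Terminal payoffs V(N, i) = max(K - S_T, 0):
  V(3,0) = 0.000000; V(3,1) = 0.000000; V(3,2) = 0.000000; V(3,3) = 3.503140
Backward induction: V(k, i) = exp(-r*dt) * [p * V(k+1, i) + (1-p) * V(k+1, i+1)]; then take max(V_cont, immediate exercise) for American.
  V(2,0) = exp(-r*dt) * [p*0.000000 + (1-p)*0.000000] = 0.000000; exercise = 0.000000; V(2,0) = max -> 0.000000
  V(2,1) = exp(-r*dt) * [p*0.000000 + (1-p)*0.000000] = 0.000000; exercise = 0.000000; V(2,1) = max -> 0.000000
  V(2,2) = exp(-r*dt) * [p*0.000000 + (1-p)*3.503140] = 1.557515; exercise = 1.705846; V(2,2) = max -> 1.705846
  V(1,0) = exp(-r*dt) * [p*0.000000 + (1-p)*0.000000] = 0.000000; exercise = 0.000000; V(1,0) = max -> 0.000000
  V(1,1) = exp(-r*dt) * [p*0.000000 + (1-p)*1.705846] = 0.758429; exercise = 0.000000; V(1,1) = max -> 0.758429
  V(0,0) = exp(-r*dt) * [p*0.000000 + (1-p)*0.758429] = 0.337202; exercise = 0.000000; V(0,0) = max -> 0.337202

Answer: Price = V(0,0) = 0.3372


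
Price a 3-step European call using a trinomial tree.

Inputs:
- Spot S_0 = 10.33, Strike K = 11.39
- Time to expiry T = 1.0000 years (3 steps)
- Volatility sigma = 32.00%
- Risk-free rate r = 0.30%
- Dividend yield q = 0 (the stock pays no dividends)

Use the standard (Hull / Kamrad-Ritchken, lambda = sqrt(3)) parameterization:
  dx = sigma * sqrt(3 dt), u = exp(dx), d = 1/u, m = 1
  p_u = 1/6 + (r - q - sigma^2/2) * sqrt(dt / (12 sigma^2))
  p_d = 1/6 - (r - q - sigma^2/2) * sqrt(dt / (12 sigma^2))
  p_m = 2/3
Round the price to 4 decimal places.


dt = T/N = 0.333333; dx = sigma*sqrt(3*dt) = 0.320000
u = exp(dx) = 1.377128; d = 1/u = 0.726149
p_u = 0.141562, p_m = 0.666667, p_d = 0.191771
Discount per step: exp(-r*dt) = 0.999000
Stock lattice S(k, j) with j the centered position index:
  k=0: S(0,+0) = 10.3300
  k=1: S(1,-1) = 7.5011; S(1,+0) = 10.3300; S(1,+1) = 14.2257
  k=2: S(2,-2) = 5.4469; S(2,-1) = 7.5011; S(2,+0) = 10.3300; S(2,+1) = 14.2257; S(2,+2) = 19.5906
  k=3: S(3,-3) = 3.9553; S(3,-2) = 5.4469; S(3,-1) = 7.5011; S(3,+0) = 10.3300; S(3,+1) = 14.2257; S(3,+2) = 19.5906; S(3,+3) = 26.9788
Terminal payoffs V(N, j) = max(S_T - K, 0):
  V(3,-3) = 0.000000; V(3,-2) = 0.000000; V(3,-1) = 0.000000; V(3,+0) = 0.000000; V(3,+1) = 2.835730; V(3,+2) = 8.200647; V(3,+3) = 15.588825
Backward induction: V(k, j) = exp(-r*dt) * [p_u * V(k+1, j+1) + p_m * V(k+1, j) + p_d * V(k+1, j-1)]
  V(2,-2) = exp(-r*dt) * [p_u*0.000000 + p_m*0.000000 + p_d*0.000000] = 0.000000
  V(2,-1) = exp(-r*dt) * [p_u*0.000000 + p_m*0.000000 + p_d*0.000000] = 0.000000
  V(2,+0) = exp(-r*dt) * [p_u*2.835730 + p_m*0.000000 + p_d*0.000000] = 0.401032
  V(2,+1) = exp(-r*dt) * [p_u*8.200647 + p_m*2.835730 + p_d*0.000000] = 3.048341
  V(2,+2) = exp(-r*dt) * [p_u*15.588825 + p_m*8.200647 + p_d*2.835730] = 8.209488
  V(1,-1) = exp(-r*dt) * [p_u*0.401032 + p_m*0.000000 + p_d*0.000000] = 0.056714
  V(1,+0) = exp(-r*dt) * [p_u*3.048341 + p_m*0.401032 + p_d*0.000000] = 0.698187
  V(1,+1) = exp(-r*dt) * [p_u*8.209488 + p_m*3.048341 + p_d*0.401032] = 3.268019
  V(0,+0) = exp(-r*dt) * [p_u*3.268019 + p_m*0.698187 + p_d*0.056714] = 0.938024

Answer: Price = V(0,0) = 0.9380


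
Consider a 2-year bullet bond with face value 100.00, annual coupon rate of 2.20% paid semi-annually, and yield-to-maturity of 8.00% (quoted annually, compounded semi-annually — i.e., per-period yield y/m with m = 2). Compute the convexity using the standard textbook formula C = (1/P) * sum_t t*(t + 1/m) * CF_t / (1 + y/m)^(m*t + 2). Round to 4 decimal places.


Answer: Convexity = 4.5166

Derivation:
Coupon per period c = face * coupon_rate / m = 1.100000
Periods per year m = 2; per-period yield y/m = 0.040000
Number of cashflows N = 4
Cashflows (t years, CF_t, discount factor 1/(1+y/m)^(m*t), PV):
  t = 0.5000: CF_t = 1.100000, DF = 0.961538, PV = 1.057692
  t = 1.0000: CF_t = 1.100000, DF = 0.924556, PV = 1.017012
  t = 1.5000: CF_t = 1.100000, DF = 0.888996, PV = 0.977896
  t = 2.0000: CF_t = 101.100000, DF = 0.854804, PV = 86.420704
Price P = sum_t PV_t = 89.473304
Convexity numerator sum_t t*(t + 1/m) * CF_t / (1+y/m)^(m*t + 2):
  t = 0.5000: term = 0.488948
  t = 1.0000: term = 1.410427
  t = 1.5000: term = 2.712359
  t = 2.0000: term = 399.503993
Convexity = (1/P) * sum = 404.115727 / 89.473304 = 4.516607


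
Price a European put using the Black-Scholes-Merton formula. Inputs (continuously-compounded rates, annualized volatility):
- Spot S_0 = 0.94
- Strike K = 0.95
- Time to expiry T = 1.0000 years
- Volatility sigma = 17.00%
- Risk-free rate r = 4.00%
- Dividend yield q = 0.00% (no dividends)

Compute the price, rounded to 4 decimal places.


d1 = (ln(S/K) + (r - q + 0.5*sigma^2) * T) / (sigma * sqrt(T)) = 0.25804642
d2 = d1 - sigma * sqrt(T) = 0.08804642
exp(-rT) = 0.96078944; exp(-qT) = 1.00000000
P = K * exp(-rT) * N(-d2) - S_0 * exp(-qT) * N(-d1)
N(-d1) = 0.39818554; N(-d2) = 0.46491989
P = 0.9500 * 0.96078944 * 0.46491989 - 0.9400 * 1.00000000 * 0.39818554 = 0.0501

Answer: Price = 0.0501


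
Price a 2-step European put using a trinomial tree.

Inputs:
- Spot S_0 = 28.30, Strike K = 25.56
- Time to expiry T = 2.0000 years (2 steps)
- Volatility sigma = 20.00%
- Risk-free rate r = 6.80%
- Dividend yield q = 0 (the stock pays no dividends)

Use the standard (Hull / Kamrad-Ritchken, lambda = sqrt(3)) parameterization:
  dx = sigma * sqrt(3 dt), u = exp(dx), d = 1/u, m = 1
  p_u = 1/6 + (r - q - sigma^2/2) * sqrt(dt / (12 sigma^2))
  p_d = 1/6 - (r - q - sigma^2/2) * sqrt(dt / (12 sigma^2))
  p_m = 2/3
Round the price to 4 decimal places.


Answer: Price = V(0,0) = 0.7229

Derivation:
dt = T/N = 1.000000; dx = sigma*sqrt(3*dt) = 0.346410
u = exp(dx) = 1.413982; d = 1/u = 0.707222
p_u = 0.235949, p_m = 0.666667, p_d = 0.097385
Discount per step: exp(-r*dt) = 0.934260
Stock lattice S(k, j) with j the centered position index:
  k=0: S(0,+0) = 28.3000
  k=1: S(1,-1) = 20.0144; S(1,+0) = 28.3000; S(1,+1) = 40.0157
  k=2: S(2,-2) = 14.1546; S(2,-1) = 20.0144; S(2,+0) = 28.3000; S(2,+1) = 40.0157; S(2,+2) = 56.5815
Terminal payoffs V(N, j) = max(K - S_T, 0):
  V(2,-2) = 11.405374; V(2,-1) = 5.545607; V(2,+0) = 0.000000; V(2,+1) = 0.000000; V(2,+2) = 0.000000
Backward induction: V(k, j) = exp(-r*dt) * [p_u * V(k+1, j+1) + p_m * V(k+1, j) + p_d * V(k+1, j-1)]
  V(1,-1) = exp(-r*dt) * [p_u*0.000000 + p_m*5.545607 + p_d*11.405374] = 4.491719
  V(1,+0) = exp(-r*dt) * [p_u*0.000000 + p_m*0.000000 + p_d*5.545607] = 0.504554
  V(1,+1) = exp(-r*dt) * [p_u*0.000000 + p_m*0.000000 + p_d*0.000000] = 0.000000
  V(0,+0) = exp(-r*dt) * [p_u*0.000000 + p_m*0.504554 + p_d*4.491719] = 0.722925


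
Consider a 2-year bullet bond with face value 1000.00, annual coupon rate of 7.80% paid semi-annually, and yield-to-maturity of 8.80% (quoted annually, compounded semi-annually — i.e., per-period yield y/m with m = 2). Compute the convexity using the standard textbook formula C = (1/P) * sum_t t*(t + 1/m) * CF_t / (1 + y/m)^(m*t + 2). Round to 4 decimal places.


Coupon per period c = face * coupon_rate / m = 39.000000
Periods per year m = 2; per-period yield y/m = 0.044000
Number of cashflows N = 4
Cashflows (t years, CF_t, discount factor 1/(1+y/m)^(m*t), PV):
  t = 0.5000: CF_t = 39.000000, DF = 0.957854, PV = 37.356322
  t = 1.0000: CF_t = 39.000000, DF = 0.917485, PV = 35.781917
  t = 1.5000: CF_t = 39.000000, DF = 0.878817, PV = 34.273867
  t = 2.0000: CF_t = 1039.000000, DF = 0.841779, PV = 874.608216
Price P = sum_t PV_t = 982.020323
Convexity numerator sum_t t*(t + 1/m) * CF_t / (1+y/m)^(m*t + 2):
  t = 0.5000: term = 17.136934
  t = 1.0000: term = 49.244062
  t = 1.5000: term = 94.337284
  t = 2.0000: term = 4012.199874
Convexity = (1/P) * sum = 4172.918153 / 982.020323 = 4.249320

Answer: Convexity = 4.2493


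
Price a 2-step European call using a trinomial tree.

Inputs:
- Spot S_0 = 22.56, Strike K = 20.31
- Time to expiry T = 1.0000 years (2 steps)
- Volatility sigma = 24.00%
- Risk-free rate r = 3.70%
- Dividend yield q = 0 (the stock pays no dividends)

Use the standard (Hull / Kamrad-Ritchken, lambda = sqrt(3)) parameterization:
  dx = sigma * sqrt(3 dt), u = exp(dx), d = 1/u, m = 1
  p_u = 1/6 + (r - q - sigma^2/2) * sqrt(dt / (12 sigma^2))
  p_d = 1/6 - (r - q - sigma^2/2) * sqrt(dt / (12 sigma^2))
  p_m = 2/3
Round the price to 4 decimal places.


dt = T/N = 0.500000; dx = sigma*sqrt(3*dt) = 0.293939
u = exp(dx) = 1.341702; d = 1/u = 0.745322
p_u = 0.173641, p_m = 0.666667, p_d = 0.159692
Discount per step: exp(-r*dt) = 0.981670
Stock lattice S(k, j) with j the centered position index:
  k=0: S(0,+0) = 22.5600
  k=1: S(1,-1) = 16.8145; S(1,+0) = 22.5600; S(1,+1) = 30.2688
  k=2: S(2,-2) = 12.5322; S(2,-1) = 16.8145; S(2,+0) = 22.5600; S(2,+1) = 30.2688; S(2,+2) = 40.6117
Terminal payoffs V(N, j) = max(S_T - K, 0):
  V(2,-2) = 0.000000; V(2,-1) = 0.000000; V(2,+0) = 2.250000; V(2,+1) = 9.958791; V(2,+2) = 20.301690
Backward induction: V(k, j) = exp(-r*dt) * [p_u * V(k+1, j+1) + p_m * V(k+1, j) + p_d * V(k+1, j-1)]
  V(1,-1) = exp(-r*dt) * [p_u*2.250000 + p_m*0.000000 + p_d*0.000000] = 0.383531
  V(1,+0) = exp(-r*dt) * [p_u*9.958791 + p_m*2.250000 + p_d*0.000000] = 3.170062
  V(1,+1) = exp(-r*dt) * [p_u*20.301690 + p_m*9.958791 + p_d*2.250000] = 10.330807
  V(0,+0) = exp(-r*dt) * [p_u*10.330807 + p_m*3.170062 + p_d*0.383531] = 3.895730

Answer: Price = V(0,0) = 3.8957


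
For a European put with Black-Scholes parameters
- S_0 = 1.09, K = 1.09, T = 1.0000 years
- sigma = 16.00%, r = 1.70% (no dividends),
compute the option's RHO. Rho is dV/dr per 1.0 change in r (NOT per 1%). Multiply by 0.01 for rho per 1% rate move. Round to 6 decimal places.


Answer: Rho = -0.524592

Derivation:
d1 = 0.1862500000; d2 = 0.0262500000
phi(d1) = 0.3920824756; exp(-qT) = 1.0000000000; exp(-rT) = 0.9831436846
N(-d2) = 0.4895289677
Rho = -K*T*exp(-rT)*N(-d2) = -1.0900 * 1.0000 * 0.9831436846 * 0.4895289677 = -0.524592


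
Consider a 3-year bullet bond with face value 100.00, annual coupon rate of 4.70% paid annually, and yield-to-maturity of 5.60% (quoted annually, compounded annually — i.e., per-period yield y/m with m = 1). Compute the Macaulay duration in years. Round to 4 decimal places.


Coupon per period c = face * coupon_rate / m = 4.700000
Periods per year m = 1; per-period yield y/m = 0.056000
Number of cashflows N = 3
Cashflows (t years, CF_t, discount factor 1/(1+y/m)^(m*t), PV):
  t = 1.0000: CF_t = 4.700000, DF = 0.946970, PV = 4.450758
  t = 2.0000: CF_t = 4.700000, DF = 0.896752, PV = 4.214733
  t = 3.0000: CF_t = 104.700000, DF = 0.849197, PV = 88.910884
Price P = sum_t PV_t = 97.576374
Macaulay numerator sum_t t * PV_t:
  t * PV_t at t = 1.0000: 4.450758
  t * PV_t at t = 2.0000: 8.429465
  t * PV_t at t = 3.0000: 266.732651
Macaulay duration D = (sum_t t * PV_t) / P = 279.612874 / 97.576374 = 2.865580

Answer: Macaulay duration = 2.8656 years


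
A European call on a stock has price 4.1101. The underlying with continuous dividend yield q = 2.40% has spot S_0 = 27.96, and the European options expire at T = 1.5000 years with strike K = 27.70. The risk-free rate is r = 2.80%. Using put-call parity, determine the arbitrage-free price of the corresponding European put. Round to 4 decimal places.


Answer: Put price = 3.6995

Derivation:
Put-call parity: C - P = S_0 * exp(-qT) - K * exp(-rT).
S_0 * exp(-qT) = 27.9600 * 0.96464029 = 26.97134261
K * exp(-rT) = 27.7000 * 0.95886978 = 26.56069292
P = C - S*exp(-qT) + K*exp(-rT)
P = 4.1101 - 26.97134261 + 26.56069292 = 3.6995


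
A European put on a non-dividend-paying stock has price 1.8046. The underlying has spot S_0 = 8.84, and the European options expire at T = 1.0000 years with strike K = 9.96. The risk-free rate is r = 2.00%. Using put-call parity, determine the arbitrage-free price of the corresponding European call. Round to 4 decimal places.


Answer: Call price = 0.8818

Derivation:
Put-call parity: C - P = S_0 * exp(-qT) - K * exp(-rT).
S_0 * exp(-qT) = 8.8400 * 1.00000000 = 8.84000000
K * exp(-rT) = 9.9600 * 0.98019867 = 9.76277879
C = P + S*exp(-qT) - K*exp(-rT)
C = 1.8046 + 8.84000000 - 9.76277879 = 0.8818


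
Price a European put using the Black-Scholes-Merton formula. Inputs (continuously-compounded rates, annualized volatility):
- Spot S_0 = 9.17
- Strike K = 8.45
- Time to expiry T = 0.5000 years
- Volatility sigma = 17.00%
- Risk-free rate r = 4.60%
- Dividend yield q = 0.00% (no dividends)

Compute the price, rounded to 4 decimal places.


Answer: Price = 0.1105

Derivation:
d1 = (ln(S/K) + (r - q + 0.5*sigma^2) * T) / (sigma * sqrt(T)) = 0.93168260
d2 = d1 - sigma * sqrt(T) = 0.81147445
exp(-rT) = 0.97726248; exp(-qT) = 1.00000000
P = K * exp(-rT) * N(-d2) - S_0 * exp(-qT) * N(-d1)
N(-d1) = 0.17575029; N(-d2) = 0.20854663
P = 8.4500 * 0.97726248 * 0.20854663 - 9.1700 * 1.00000000 * 0.17575029 = 0.1105


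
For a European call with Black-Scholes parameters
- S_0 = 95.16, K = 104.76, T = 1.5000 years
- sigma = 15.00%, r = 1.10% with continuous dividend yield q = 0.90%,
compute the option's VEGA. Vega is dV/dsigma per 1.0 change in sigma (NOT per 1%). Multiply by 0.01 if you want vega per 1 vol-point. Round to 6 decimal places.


d1 = -0.4149834848; d2 = -0.5986952155
phi(d1) = 0.3660284635; exp(-qT) = 0.9865907163; exp(-rT) = 0.9836353794
Vega = S * exp(-qT) * phi(d1) * sqrt(T) = 95.1600 * 0.9865907163 * 0.3660284635 * 1.2247448714 = 42.087385

Answer: Vega = 42.087385


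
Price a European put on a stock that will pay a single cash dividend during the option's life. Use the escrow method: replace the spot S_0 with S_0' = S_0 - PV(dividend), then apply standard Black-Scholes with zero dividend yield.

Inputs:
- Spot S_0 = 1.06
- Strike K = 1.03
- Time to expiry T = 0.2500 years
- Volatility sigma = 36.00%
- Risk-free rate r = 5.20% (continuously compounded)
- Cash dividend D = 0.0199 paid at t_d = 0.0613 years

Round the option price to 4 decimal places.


PV(D) = D * exp(-r * t_d) = 0.0199 * 0.99681748 = 0.01983667
S_0' = S_0 - PV(D) = 1.0600 - 0.01983667 = 1.04016333
d1 = (ln(S_0'/K) + (r + sigma^2/2)*T) / (sigma*sqrt(T)) = 0.21677194
d2 = d1 - sigma*sqrt(T) = 0.03677194
exp(-rT) = 0.98708414
N(-d1) = 0.41419304; N(-d2) = 0.48533342
P = K * exp(-rT) * N(-d2) - S_0' * N(-d1) = 1.0300 * 0.98708414 * 0.48533342 - 1.04016333 * 0.41419304 = 0.0626

Answer: Price = 0.0626


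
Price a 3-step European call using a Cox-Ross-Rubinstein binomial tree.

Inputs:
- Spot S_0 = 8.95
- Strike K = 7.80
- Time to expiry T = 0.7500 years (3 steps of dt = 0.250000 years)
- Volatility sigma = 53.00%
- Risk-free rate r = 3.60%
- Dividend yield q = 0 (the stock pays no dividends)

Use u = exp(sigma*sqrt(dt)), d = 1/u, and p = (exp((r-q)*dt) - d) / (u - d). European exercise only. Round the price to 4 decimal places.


Answer: Price = V(0,0) = 2.3337

Derivation:
dt = T/N = 0.250000
u = exp(sigma*sqrt(dt)) = 1.303431; d = 1/u = 0.767206
p = (exp((r-q)*dt) - d) / (u - d) = 0.450995
Discount per step: exp(-r*dt) = 0.991040
Stock lattice S(k, i) with i counting down-moves:
  k=0: S(0,0) = 8.9500
  k=1: S(1,0) = 11.6657; S(1,1) = 6.8665
  k=2: S(2,0) = 15.2054; S(2,1) = 8.9500; S(2,2) = 5.2680
  k=3: S(3,0) = 19.8192; S(3,1) = 11.6657; S(3,2) = 6.8665; S(3,3) = 4.0417
Terminal payoffs V(N, i) = max(S_T - K, 0):
  V(3,0) = 12.019247; V(3,1) = 3.865707; V(3,2) = 0.000000; V(3,3) = 0.000000
Backward induction: V(k, i) = exp(-r*dt) * [p * V(k+1, i) + (1-p) * V(k+1, i+1)].
  V(2,0) = exp(-r*dt) * [p*12.019247 + (1-p)*3.865707] = 7.475329
  V(2,1) = exp(-r*dt) * [p*3.865707 + (1-p)*0.000000] = 1.727793
  V(2,2) = exp(-r*dt) * [p*0.000000 + (1-p)*0.000000] = 0.000000
  V(1,0) = exp(-r*dt) * [p*7.475329 + (1-p)*1.727793] = 4.281197
  V(1,1) = exp(-r*dt) * [p*1.727793 + (1-p)*0.000000] = 0.772244
  V(0,0) = exp(-r*dt) * [p*4.281197 + (1-p)*0.772244] = 2.333666


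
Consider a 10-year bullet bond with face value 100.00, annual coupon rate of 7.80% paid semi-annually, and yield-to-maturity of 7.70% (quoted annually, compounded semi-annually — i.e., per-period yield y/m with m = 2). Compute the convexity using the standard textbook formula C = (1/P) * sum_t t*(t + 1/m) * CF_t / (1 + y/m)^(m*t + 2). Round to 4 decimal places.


Coupon per period c = face * coupon_rate / m = 3.900000
Periods per year m = 2; per-period yield y/m = 0.038500
Number of cashflows N = 20
Cashflows (t years, CF_t, discount factor 1/(1+y/m)^(m*t), PV):
  t = 0.5000: CF_t = 3.900000, DF = 0.962927, PV = 3.755416
  t = 1.0000: CF_t = 3.900000, DF = 0.927229, PV = 3.616193
  t = 1.5000: CF_t = 3.900000, DF = 0.892854, PV = 3.482131
  t = 2.0000: CF_t = 3.900000, DF = 0.859754, PV = 3.353039
  t = 2.5000: CF_t = 3.900000, DF = 0.827880, PV = 3.228733
  t = 3.0000: CF_t = 3.900000, DF = 0.797188, PV = 3.109035
  t = 3.5000: CF_t = 3.900000, DF = 0.767635, PV = 2.993775
  t = 4.0000: CF_t = 3.900000, DF = 0.739176, PV = 2.882787
  t = 4.5000: CF_t = 3.900000, DF = 0.711773, PV = 2.775915
  t = 5.0000: CF_t = 3.900000, DF = 0.685386, PV = 2.673004
  t = 5.5000: CF_t = 3.900000, DF = 0.659977, PV = 2.573908
  t = 6.0000: CF_t = 3.900000, DF = 0.635509, PV = 2.478487
  t = 6.5000: CF_t = 3.900000, DF = 0.611949, PV = 2.386603
  t = 7.0000: CF_t = 3.900000, DF = 0.589263, PV = 2.298125
  t = 7.5000: CF_t = 3.900000, DF = 0.567417, PV = 2.212927
  t = 8.0000: CF_t = 3.900000, DF = 0.546381, PV = 2.130888
  t = 8.5000: CF_t = 3.900000, DF = 0.526126, PV = 2.051890
  t = 9.0000: CF_t = 3.900000, DF = 0.506621, PV = 1.975821
  t = 9.5000: CF_t = 3.900000, DF = 0.487839, PV = 1.902572
  t = 10.0000: CF_t = 103.900000, DF = 0.469753, PV = 48.807384
Price P = sum_t PV_t = 100.688632
Convexity numerator sum_t t*(t + 1/m) * CF_t / (1+y/m)^(m*t + 2):
  t = 0.5000: term = 1.741065
  t = 1.0000: term = 5.029558
  t = 1.5000: term = 9.686198
  t = 2.0000: term = 15.545175
  t = 2.5000: term = 22.453310
  t = 3.0000: term = 30.269267
  t = 3.5000: term = 38.862804
  t = 4.0000: term = 48.114071
  t = 4.5000: term = 57.912940
  t = 5.0000: term = 68.158385
  t = 5.5000: term = 78.757883
  t = 6.0000: term = 89.626864
  t = 6.5000: term = 100.688180
  t = 7.0000: term = 111.871612
  t = 7.5000: term = 123.113405
  t = 8.0000: term = 134.355826
  t = 8.5000: term = 145.546754
  t = 9.0000: term = 156.639289
  t = 9.5000: term = 167.591387
  t = 10.0000: term = 4751.840202
Convexity = (1/P) * sum = 6157.804176 / 100.688632 = 61.156896

Answer: Convexity = 61.1569


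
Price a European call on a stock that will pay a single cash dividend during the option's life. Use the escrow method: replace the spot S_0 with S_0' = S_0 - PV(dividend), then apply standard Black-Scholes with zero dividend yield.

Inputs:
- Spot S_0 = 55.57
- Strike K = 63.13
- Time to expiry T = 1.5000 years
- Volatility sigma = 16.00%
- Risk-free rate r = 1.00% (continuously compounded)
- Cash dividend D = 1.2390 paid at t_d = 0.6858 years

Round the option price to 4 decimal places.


PV(D) = D * exp(-r * t_d) = 1.2390 * 0.99316546 = 1.23053201
S_0' = S_0 - PV(D) = 55.5700 - 1.23053201 = 54.33946799
d1 = (ln(S_0'/K) + (r + sigma^2/2)*T) / (sigma*sqrt(T)) = -0.59066015
d2 = d1 - sigma*sqrt(T) = -0.78661933
exp(-rT) = 0.98511194
N(d1) = 0.27737408; N(d2) = 0.21575237
C = S_0' * N(d1) - K * exp(-rT) * N(d2) = 54.33946799 * 0.27737408 - 63.1300 * 0.98511194 * 0.21575237 = 1.6547

Answer: Price = 1.6547


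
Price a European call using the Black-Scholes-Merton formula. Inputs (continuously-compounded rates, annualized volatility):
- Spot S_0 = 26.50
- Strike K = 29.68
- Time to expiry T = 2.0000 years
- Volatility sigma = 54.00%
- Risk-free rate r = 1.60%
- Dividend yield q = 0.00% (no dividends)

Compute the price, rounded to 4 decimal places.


Answer: Price = 7.1371

Derivation:
d1 = (ln(S/K) + (r - q + 0.5*sigma^2) * T) / (sigma * sqrt(T)) = 0.27534125
d2 = d1 - sigma * sqrt(T) = -0.48833408
exp(-rT) = 0.96850658; exp(-qT) = 1.00000000
C = S_0 * exp(-qT) * N(d1) - K * exp(-rT) * N(d2)
N(d1) = 0.60847296; N(d2) = 0.31265661
C = 26.5000 * 1.00000000 * 0.60847296 - 29.6800 * 0.96850658 * 0.31265661 = 7.1371


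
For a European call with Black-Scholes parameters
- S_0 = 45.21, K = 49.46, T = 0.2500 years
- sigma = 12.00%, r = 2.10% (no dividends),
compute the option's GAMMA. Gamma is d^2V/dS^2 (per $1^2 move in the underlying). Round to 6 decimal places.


Answer: Gamma = 0.056758

Derivation:
d1 = -1.3799326798; d2 = -1.4399326798
phi(d1) = 0.1539625892; exp(-qT) = 1.0000000000; exp(-rT) = 0.9947637572
Gamma = exp(-qT) * phi(d1) / (S * sigma * sqrt(T)) = 1.0000000000 * 0.1539625892 / (45.2100 * 0.1200 * 0.5000000000) = 0.056758


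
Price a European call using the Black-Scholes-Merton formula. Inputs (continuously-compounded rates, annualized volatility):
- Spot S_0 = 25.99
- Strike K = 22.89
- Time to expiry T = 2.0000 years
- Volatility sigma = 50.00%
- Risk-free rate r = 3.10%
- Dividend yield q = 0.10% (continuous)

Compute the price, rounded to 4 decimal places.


Answer: Price = 8.9860

Derivation:
d1 = (ln(S/K) + (r - q + 0.5*sigma^2) * T) / (sigma * sqrt(T)) = 0.61802789
d2 = d1 - sigma * sqrt(T) = -0.08907889
exp(-rT) = 0.93988289; exp(-qT) = 0.99800200
C = S_0 * exp(-qT) * N(d1) - K * exp(-rT) * N(d2)
N(d1) = 0.73172152; N(d2) = 0.46450961
C = 25.9900 * 0.99800200 * 0.73172152 - 22.8900 * 0.93988289 * 0.46450961 = 8.9860


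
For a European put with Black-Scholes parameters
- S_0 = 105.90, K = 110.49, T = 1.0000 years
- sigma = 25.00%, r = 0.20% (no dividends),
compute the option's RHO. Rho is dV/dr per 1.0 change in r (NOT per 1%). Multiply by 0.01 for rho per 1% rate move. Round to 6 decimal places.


d1 = -0.0367190661; d2 = -0.2867190661
phi(d1) = 0.3986734261; exp(-qT) = 1.0000000000; exp(-rT) = 0.9980019987
N(-d2) = 0.6128362812
Rho = -K*T*exp(-rT)*N(-d2) = -110.4900 * 1.0000 * 0.9980019987 * 0.6128362812 = -67.576991

Answer: Rho = -67.576991


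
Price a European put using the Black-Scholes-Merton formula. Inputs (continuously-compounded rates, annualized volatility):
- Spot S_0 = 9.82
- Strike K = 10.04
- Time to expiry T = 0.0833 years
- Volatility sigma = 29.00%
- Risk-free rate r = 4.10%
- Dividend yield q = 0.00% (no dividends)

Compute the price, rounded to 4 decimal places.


d1 = (ln(S/K) + (r - q + 0.5*sigma^2) * T) / (sigma * sqrt(T)) = -0.18205616
d2 = d1 - sigma * sqrt(T) = -0.26575521
exp(-rT) = 0.99659053; exp(-qT) = 1.00000000
P = K * exp(-rT) * N(-d2) - S_0 * exp(-qT) * N(-d1)
N(-d1) = 0.57223068; N(-d2) = 0.60478613
P = 10.0400 * 0.99659053 * 0.60478613 - 9.8200 * 1.00000000 * 0.57223068 = 0.4320

Answer: Price = 0.4320


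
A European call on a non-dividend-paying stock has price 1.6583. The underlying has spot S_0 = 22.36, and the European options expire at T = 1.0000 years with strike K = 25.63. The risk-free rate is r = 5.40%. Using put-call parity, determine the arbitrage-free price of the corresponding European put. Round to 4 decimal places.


Answer: Put price = 3.5810

Derivation:
Put-call parity: C - P = S_0 * exp(-qT) - K * exp(-rT).
S_0 * exp(-qT) = 22.3600 * 1.00000000 = 22.36000000
K * exp(-rT) = 25.6300 * 0.94743211 = 24.28268489
P = C - S*exp(-qT) + K*exp(-rT)
P = 1.6583 - 22.36000000 + 24.28268489 = 3.5810


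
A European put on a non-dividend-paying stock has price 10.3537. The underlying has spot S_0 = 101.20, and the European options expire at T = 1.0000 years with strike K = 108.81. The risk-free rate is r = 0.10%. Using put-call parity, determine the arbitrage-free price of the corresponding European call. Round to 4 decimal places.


Put-call parity: C - P = S_0 * exp(-qT) - K * exp(-rT).
S_0 * exp(-qT) = 101.2000 * 1.00000000 = 101.20000000
K * exp(-rT) = 108.8100 * 0.99900050 = 108.70124439
C = P + S*exp(-qT) - K*exp(-rT)
C = 10.3537 + 101.20000000 - 108.70124439 = 2.8525

Answer: Call price = 2.8525


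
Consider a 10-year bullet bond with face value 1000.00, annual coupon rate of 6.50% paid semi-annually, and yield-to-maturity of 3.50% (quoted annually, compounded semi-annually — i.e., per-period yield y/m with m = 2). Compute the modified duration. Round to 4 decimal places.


Answer: Modified duration = 7.6736

Derivation:
Coupon per period c = face * coupon_rate / m = 32.500000
Periods per year m = 2; per-period yield y/m = 0.017500
Number of cashflows N = 20
Cashflows (t years, CF_t, discount factor 1/(1+y/m)^(m*t), PV):
  t = 0.5000: CF_t = 32.500000, DF = 0.982801, PV = 31.941032
  t = 1.0000: CF_t = 32.500000, DF = 0.965898, PV = 31.391678
  t = 1.5000: CF_t = 32.500000, DF = 0.949285, PV = 30.851772
  t = 2.0000: CF_t = 32.500000, DF = 0.932959, PV = 30.321151
  t = 2.5000: CF_t = 32.500000, DF = 0.916913, PV = 29.799657
  t = 3.0000: CF_t = 32.500000, DF = 0.901143, PV = 29.287133
  t = 3.5000: CF_t = 32.500000, DF = 0.885644, PV = 28.783423
  t = 4.0000: CF_t = 32.500000, DF = 0.870412, PV = 28.288376
  t = 4.5000: CF_t = 32.500000, DF = 0.855441, PV = 27.801844
  t = 5.0000: CF_t = 32.500000, DF = 0.840729, PV = 27.323679
  t = 5.5000: CF_t = 32.500000, DF = 0.826269, PV = 26.853739
  t = 6.0000: CF_t = 32.500000, DF = 0.812058, PV = 26.391881
  t = 6.5000: CF_t = 32.500000, DF = 0.798091, PV = 25.937967
  t = 7.0000: CF_t = 32.500000, DF = 0.784365, PV = 25.491859
  t = 7.5000: CF_t = 32.500000, DF = 0.770875, PV = 25.053424
  t = 8.0000: CF_t = 32.500000, DF = 0.757616, PV = 24.622530
  t = 8.5000: CF_t = 32.500000, DF = 0.744586, PV = 24.199047
  t = 9.0000: CF_t = 32.500000, DF = 0.731780, PV = 23.782847
  t = 9.5000: CF_t = 32.500000, DF = 0.719194, PV = 23.373805
  t = 10.0000: CF_t = 1032.500000, DF = 0.706825, PV = 729.796376
Price P = sum_t PV_t = 1251.293220
First compute Macaulay numerator sum_t t * PV_t:
  t * PV_t at t = 0.5000: 15.970516
  t * PV_t at t = 1.0000: 31.391678
  t * PV_t at t = 1.5000: 46.277657
  t * PV_t at t = 2.0000: 60.642303
  t * PV_t at t = 2.5000: 74.499144
  t * PV_t at t = 3.0000: 87.861398
  t * PV_t at t = 3.5000: 100.741979
  t * PV_t at t = 4.0000: 113.153505
  t * PV_t at t = 4.5000: 125.108297
  t * PV_t at t = 5.0000: 136.618397
  t * PV_t at t = 5.5000: 147.695565
  t * PV_t at t = 6.0000: 158.351287
  t * PV_t at t = 6.5000: 168.596784
  t * PV_t at t = 7.0000: 178.443014
  t * PV_t at t = 7.5000: 187.900682
  t * PV_t at t = 8.0000: 196.980240
  t * PV_t at t = 8.5000: 205.691897
  t * PV_t at t = 9.0000: 214.045621
  t * PV_t at t = 9.5000: 222.051150
  t * PV_t at t = 10.0000: 7297.963759
Macaulay duration D = 9769.984871 / 1251.293220 = 7.807910
Modified duration = D / (1 + y/m) = 7.807910 / (1 + 0.017500) = 7.673622


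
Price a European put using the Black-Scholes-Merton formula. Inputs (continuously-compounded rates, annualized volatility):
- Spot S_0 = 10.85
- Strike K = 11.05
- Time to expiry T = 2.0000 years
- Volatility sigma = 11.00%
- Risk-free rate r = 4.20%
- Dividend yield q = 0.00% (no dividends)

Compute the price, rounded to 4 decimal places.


d1 = (ln(S/K) + (r - q + 0.5*sigma^2) * T) / (sigma * sqrt(T)) = 0.50034009
d2 = d1 - sigma * sqrt(T) = 0.34477660
exp(-rT) = 0.91943126; exp(-qT) = 1.00000000
P = K * exp(-rT) * N(-d2) - S_0 * exp(-qT) * N(-d1)
N(-d1) = 0.30841781; N(-d2) = 0.36513116
P = 11.0500 * 0.91943126 * 0.36513116 - 10.8500 * 1.00000000 * 0.30841781 = 0.3633

Answer: Price = 0.3633


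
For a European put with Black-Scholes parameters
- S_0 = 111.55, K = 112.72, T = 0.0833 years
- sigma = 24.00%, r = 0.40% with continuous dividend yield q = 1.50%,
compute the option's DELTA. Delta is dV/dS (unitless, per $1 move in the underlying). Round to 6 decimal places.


d1 = -0.1292253878; d2 = -0.1984935623
phi(d1) = 0.3956251394; exp(-qT) = 0.9987512803; exp(-rT) = 0.9996668555
N(-d1) = 0.5514103460
Delta = -exp(-qT) * N(-d1) = -0.9987512803 * 0.5514103460 = -0.550722

Answer: Delta = -0.550722


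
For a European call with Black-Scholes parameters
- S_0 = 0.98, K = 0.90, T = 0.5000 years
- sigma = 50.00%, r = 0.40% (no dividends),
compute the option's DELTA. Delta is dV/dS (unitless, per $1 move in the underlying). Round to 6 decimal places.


d1 = 0.4232962045; d2 = 0.0697428139
phi(d1) = 0.3647553692; exp(-qT) = 1.0000000000; exp(-rT) = 0.9980019987
N(d1) = 0.6639604184
Delta = exp(-qT) * N(d1) = 1.0000000000 * 0.6639604184 = 0.663960

Answer: Delta = 0.663960


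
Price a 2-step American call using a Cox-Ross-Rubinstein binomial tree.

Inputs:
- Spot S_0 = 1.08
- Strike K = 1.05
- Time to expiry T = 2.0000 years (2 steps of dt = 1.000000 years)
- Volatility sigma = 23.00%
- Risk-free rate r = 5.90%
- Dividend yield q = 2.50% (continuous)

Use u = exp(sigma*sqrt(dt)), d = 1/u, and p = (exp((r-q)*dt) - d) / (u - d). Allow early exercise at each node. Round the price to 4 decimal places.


Answer: Price = V(0,0) = 0.1704

Derivation:
dt = T/N = 1.000000
u = exp(sigma*sqrt(dt)) = 1.258600; d = 1/u = 0.794534
p = (exp((r-q)*dt) - d) / (u - d) = 0.517277
Discount per step: exp(-r*dt) = 0.942707
Stock lattice S(k, i) with i counting down-moves:
  k=0: S(0,0) = 1.0800
  k=1: S(1,0) = 1.3593; S(1,1) = 0.8581
  k=2: S(2,0) = 1.7108; S(2,1) = 1.0800; S(2,2) = 0.6818
Terminal payoffs V(N, i) = max(S_T - K, 0):
  V(2,0) = 0.660800; V(2,1) = 0.030000; V(2,2) = 0.000000
Backward induction: V(k, i) = exp(-r*dt) * [p * V(k+1, i) + (1-p) * V(k+1, i+1)]; then take max(V_cont, immediate exercise) for American.
  V(1,0) = exp(-r*dt) * [p*0.660800 + (1-p)*0.030000] = 0.335885; exercise = 0.309288; V(1,0) = max -> 0.335885
  V(1,1) = exp(-r*dt) * [p*0.030000 + (1-p)*0.000000] = 0.014629; exercise = 0.000000; V(1,1) = max -> 0.014629
  V(0,0) = exp(-r*dt) * [p*0.335885 + (1-p)*0.014629] = 0.170448; exercise = 0.030000; V(0,0) = max -> 0.170448
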